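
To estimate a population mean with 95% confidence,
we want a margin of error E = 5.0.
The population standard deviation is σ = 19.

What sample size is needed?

z_0.025 = 1.960
n = (z×σ/E)² = (1.960×19/5.0)²
n = 55.4727
Round up: n = 56

Answer: n = 56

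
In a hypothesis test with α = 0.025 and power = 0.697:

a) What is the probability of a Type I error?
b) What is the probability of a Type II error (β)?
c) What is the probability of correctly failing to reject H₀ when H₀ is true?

a) Type I error probability = α = 0.025
b) Power = P(reject H₀ | H₁ true) = 1 - β = 0.697, so Type II error probability = β = 1 - Power = 0.303
c) P(fail to reject H₀ | H₀ true) = 1 - α = 0.975

Answer: a) 0.025, b) 0.303, c) 0.975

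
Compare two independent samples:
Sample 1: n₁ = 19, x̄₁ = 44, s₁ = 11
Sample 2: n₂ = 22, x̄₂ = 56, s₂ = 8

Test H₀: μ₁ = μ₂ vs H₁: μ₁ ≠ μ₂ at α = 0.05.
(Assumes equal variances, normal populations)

Pooled variance: s²_p = [18×11² + 21×8²]/(39) = 90.3077
s_p = 9.5030
SE = s_p×√(1/n₁ + 1/n₂) = 9.5030×√(1/19 + 1/22) = 2.9762
t = (x̄₁ - x̄₂)/SE = (44 - 56)/2.9762 = -4.0320
df = 39, t-critical = ±2.023
Decision: reject H₀

Answer: t = -4.0320, reject H₀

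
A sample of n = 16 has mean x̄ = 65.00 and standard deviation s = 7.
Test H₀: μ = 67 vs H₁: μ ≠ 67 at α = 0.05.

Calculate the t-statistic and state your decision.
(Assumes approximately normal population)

df = n - 1 = 15
SE = s/√n = 7/√16 = 1.7500
t = (x̄ - μ₀)/SE = (65.00 - 67)/1.7500 = -1.1429
Critical value: t_{0.025,15} = ±2.131
p-value ≈ 0.2710
Decision: fail to reject H₀

Answer: t = -1.1429, fail to reject H₀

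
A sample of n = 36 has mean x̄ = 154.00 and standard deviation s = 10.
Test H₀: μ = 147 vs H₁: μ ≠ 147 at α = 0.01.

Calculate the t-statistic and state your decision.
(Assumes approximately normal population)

Answer: t = 4.1999, reject H₀

Derivation:
df = n - 1 = 35
SE = s/√n = 10/√36 = 1.6667
t = (x̄ - μ₀)/SE = (154.00 - 147)/1.6667 = 4.1999
Critical value: t_{0.005,35} = ±2.724
p-value ≈ 0.0002
Decision: reject H₀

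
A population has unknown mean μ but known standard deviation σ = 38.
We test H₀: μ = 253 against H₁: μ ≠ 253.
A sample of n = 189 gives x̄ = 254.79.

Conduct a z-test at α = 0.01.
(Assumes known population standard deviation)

Answer: z = 0.6476, fail to reject H₀

Derivation:
Standard error: SE = σ/√n = 38/√189 = 2.7641
z-statistic: z = (x̄ - μ₀)/SE = (254.79 - 253)/2.7641 = 0.6476
Critical value: ±2.576
p-value = 0.5172
Decision: fail to reject H₀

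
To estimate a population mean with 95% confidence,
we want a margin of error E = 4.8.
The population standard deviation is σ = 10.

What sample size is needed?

Answer: n = 17

Derivation:
z_0.025 = 1.960
n = (z×σ/E)² = (1.960×10/4.8)²
n = 16.6736
Round up: n = 17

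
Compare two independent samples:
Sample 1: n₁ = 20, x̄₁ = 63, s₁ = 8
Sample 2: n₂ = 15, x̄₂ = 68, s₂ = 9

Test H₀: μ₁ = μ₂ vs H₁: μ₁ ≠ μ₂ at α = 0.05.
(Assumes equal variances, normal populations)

Pooled variance: s²_p = [19×8² + 14×9²]/(33) = 71.2121
s_p = 8.4387
SE = s_p×√(1/n₁ + 1/n₂) = 8.4387×√(1/20 + 1/15) = 2.8824
t = (x̄₁ - x̄₂)/SE = (63 - 68)/2.8824 = -1.7347
df = 33, t-critical = ±2.035
Decision: fail to reject H₀

Answer: t = -1.7347, fail to reject H₀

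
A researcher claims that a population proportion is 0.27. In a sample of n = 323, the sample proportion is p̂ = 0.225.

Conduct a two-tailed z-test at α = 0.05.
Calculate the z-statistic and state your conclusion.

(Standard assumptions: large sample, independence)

Answer: z = -1.8216, fail to reject H₀

Derivation:
H₀: p = 0.27, H₁: p ≠ 0.27
Standard error: SE = √(p₀(1-p₀)/n) = √(0.27×0.73/323) = 0.024703
z-statistic: z = (p̂ - p₀)/SE = (0.225 - 0.27)/0.024703 = -1.8216
Critical value: z_0.025 = ±1.960
p-value = 0.0685
Decision: fail to reject H₀ at α = 0.05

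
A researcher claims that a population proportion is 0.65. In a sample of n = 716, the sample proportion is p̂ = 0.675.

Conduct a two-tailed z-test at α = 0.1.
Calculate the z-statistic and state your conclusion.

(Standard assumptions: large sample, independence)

Answer: z = 1.4025, fail to reject H₀

Derivation:
H₀: p = 0.65, H₁: p ≠ 0.65
Standard error: SE = √(p₀(1-p₀)/n) = √(0.65×0.35/716) = 0.017825
z-statistic: z = (p̂ - p₀)/SE = (0.675 - 0.65)/0.017825 = 1.4025
Critical value: z_0.05 = ±1.645
p-value = 0.1608
Decision: fail to reject H₀ at α = 0.1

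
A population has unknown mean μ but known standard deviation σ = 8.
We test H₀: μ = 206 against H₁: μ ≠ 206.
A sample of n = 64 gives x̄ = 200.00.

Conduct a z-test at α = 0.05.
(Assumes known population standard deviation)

Standard error: SE = σ/√n = 8/√64 = 1.0000
z-statistic: z = (x̄ - μ₀)/SE = (200.00 - 206)/1.0000 = -6.0000
Critical value: ±1.960
p-value < 0.0001
Decision: reject H₀

Answer: z = -6.0000, reject H₀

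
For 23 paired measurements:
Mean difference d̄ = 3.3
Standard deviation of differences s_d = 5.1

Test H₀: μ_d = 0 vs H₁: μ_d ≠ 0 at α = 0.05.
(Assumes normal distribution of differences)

Answer: t = 3.1033, reject H₀

Derivation:
df = n - 1 = 22
SE = s_d/√n = 5.1/√23 = 1.0634
t = d̄/SE = 3.3/1.0634 = 3.1033
Critical value: t_{0.025,22} = ±2.074
p-value ≈ 0.0052
Decision: reject H₀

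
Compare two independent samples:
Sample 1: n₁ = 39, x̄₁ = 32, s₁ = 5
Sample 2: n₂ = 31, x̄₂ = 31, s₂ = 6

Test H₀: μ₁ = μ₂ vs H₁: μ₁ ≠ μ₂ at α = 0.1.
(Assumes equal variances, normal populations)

Pooled variance: s²_p = [38×5² + 30×6²]/(68) = 29.8529
s_p = 5.4638
SE = s_p×√(1/n₁ + 1/n₂) = 5.4638×√(1/39 + 1/31) = 1.3147
t = (x̄₁ - x̄₂)/SE = (32 - 31)/1.3147 = 0.7606
df = 68, t-critical = ±1.668
Decision: fail to reject H₀

Answer: t = 0.7606, fail to reject H₀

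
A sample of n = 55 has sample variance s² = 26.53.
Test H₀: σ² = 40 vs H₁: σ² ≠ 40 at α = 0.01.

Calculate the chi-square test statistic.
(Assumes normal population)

Answer: χ² = 35.8155, fail to reject H₀

Derivation:
df = n - 1 = 54
χ² = (n-1)s²/σ₀² = 54×26.53/40 = 35.8155
Critical values: χ²_{0.995,54} = 30.981, χ²_{0.005,54} = 84.502
Rejection region: χ² < 30.981 or χ² > 84.502
Decision: fail to reject H₀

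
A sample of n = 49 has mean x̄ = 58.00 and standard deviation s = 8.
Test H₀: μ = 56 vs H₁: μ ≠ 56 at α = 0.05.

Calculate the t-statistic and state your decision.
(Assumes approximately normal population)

Answer: t = 1.7499, fail to reject H₀

Derivation:
df = n - 1 = 48
SE = s/√n = 8/√49 = 1.1429
t = (x̄ - μ₀)/SE = (58.00 - 56)/1.1429 = 1.7499
Critical value: t_{0.025,48} = ±2.011
p-value ≈ 0.0865
Decision: fail to reject H₀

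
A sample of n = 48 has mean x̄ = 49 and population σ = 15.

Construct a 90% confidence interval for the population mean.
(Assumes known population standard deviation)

Confidence level: 90%, α = 0.1
z_0.05 = 1.645
SE = σ/√n = 15/√48 = 2.1651
Margin of error = 1.645 × 2.1651 = 3.5616
CI: x̄ ± margin = 49 ± 3.5616
CI: (45.4384, 52.5616)

Answer: (45.4384, 52.5616)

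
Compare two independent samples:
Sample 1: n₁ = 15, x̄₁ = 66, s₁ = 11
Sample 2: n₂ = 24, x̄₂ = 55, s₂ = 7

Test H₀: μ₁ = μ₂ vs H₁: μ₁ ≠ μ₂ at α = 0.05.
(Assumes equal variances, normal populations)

Pooled variance: s²_p = [14×11² + 23×7²]/(37) = 76.2432
s_p = 8.7317
SE = s_p×√(1/n₁ + 1/n₂) = 8.7317×√(1/15 + 1/24) = 2.8740
t = (x̄₁ - x̄₂)/SE = (66 - 55)/2.8740 = 3.8274
df = 37, t-critical = ±2.026
Decision: reject H₀

Answer: t = 3.8274, reject H₀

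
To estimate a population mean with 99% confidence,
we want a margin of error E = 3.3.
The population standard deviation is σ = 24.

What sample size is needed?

Answer: n = 351

Derivation:
z_0.005 = 2.576
n = (z×σ/E)² = (2.576×24/3.3)²
n = 350.9832
Round up: n = 351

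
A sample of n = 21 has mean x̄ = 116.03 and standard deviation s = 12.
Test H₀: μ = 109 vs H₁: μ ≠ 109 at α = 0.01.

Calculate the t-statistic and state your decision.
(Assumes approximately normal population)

Answer: t = 2.6846, fail to reject H₀

Derivation:
df = n - 1 = 20
SE = s/√n = 12/√21 = 2.6186
t = (x̄ - μ₀)/SE = (116.03 - 109)/2.6186 = 2.6846
Critical value: t_{0.005,20} = ±2.845
p-value ≈ 0.0142
Decision: fail to reject H₀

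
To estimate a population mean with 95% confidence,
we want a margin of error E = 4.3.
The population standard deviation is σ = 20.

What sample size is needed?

Answer: n = 84

Derivation:
z_0.025 = 1.960
n = (z×σ/E)² = (1.960×20/4.3)²
n = 83.1065
Round up: n = 84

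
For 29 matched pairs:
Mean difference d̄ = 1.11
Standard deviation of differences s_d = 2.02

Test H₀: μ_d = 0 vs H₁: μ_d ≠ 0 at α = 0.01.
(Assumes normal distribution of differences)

Answer: t = 2.9592, reject H₀

Derivation:
df = n - 1 = 28
SE = s_d/√n = 2.02/√29 = 0.3751
t = d̄/SE = 1.11/0.3751 = 2.9592
Critical value: t_{0.005,28} = ±2.763
p-value ≈ 0.0062
Decision: reject H₀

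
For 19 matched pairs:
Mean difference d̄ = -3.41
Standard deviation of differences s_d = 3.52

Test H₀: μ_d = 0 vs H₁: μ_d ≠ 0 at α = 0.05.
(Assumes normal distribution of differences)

Answer: t = -4.2229, reject H₀

Derivation:
df = n - 1 = 18
SE = s_d/√n = 3.52/√19 = 0.8075
t = d̄/SE = -3.41/0.8075 = -4.2229
Critical value: t_{0.025,18} = ±2.101
p-value ≈ 0.0005
Decision: reject H₀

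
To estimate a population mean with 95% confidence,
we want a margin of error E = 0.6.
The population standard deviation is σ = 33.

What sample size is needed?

z_0.025 = 1.960
n = (z×σ/E)² = (1.960×33/0.6)²
n = 11620.8400
Round up: n = 11621

Answer: n = 11621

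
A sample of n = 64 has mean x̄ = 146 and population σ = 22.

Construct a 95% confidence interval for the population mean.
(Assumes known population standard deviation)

Answer: (140.6100, 151.3900)

Derivation:
Confidence level: 95%, α = 0.05
z_0.025 = 1.960
SE = σ/√n = 22/√64 = 2.7500
Margin of error = 1.960 × 2.7500 = 5.3900
CI: x̄ ± margin = 146 ± 5.3900
CI: (140.6100, 151.3900)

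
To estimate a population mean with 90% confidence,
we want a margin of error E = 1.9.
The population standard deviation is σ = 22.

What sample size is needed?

z_0.05 = 1.645
n = (z×σ/E)² = (1.645×22/1.9)²
n = 362.8022
Round up: n = 363

Answer: n = 363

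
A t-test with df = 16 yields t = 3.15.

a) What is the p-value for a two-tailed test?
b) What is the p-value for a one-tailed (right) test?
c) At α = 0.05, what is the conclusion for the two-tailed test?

Answer: a) 0.0062, b) 0.0031, c) reject H₀

Derivation:
Using t-distribution with df = 16:
a) Two-tailed: p = 2×P(T > 3.15) = 0.0062
b) One-tailed: p = P(T > 3.15) = 0.0031
c) 0.0062 < 0.05, reject H₀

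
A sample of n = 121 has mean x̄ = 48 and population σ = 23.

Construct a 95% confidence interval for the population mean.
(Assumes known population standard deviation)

Confidence level: 95%, α = 0.05
z_0.025 = 1.960
SE = σ/√n = 23/√121 = 2.0909
Margin of error = 1.960 × 2.0909 = 4.0982
CI: x̄ ± margin = 48 ± 4.0982
CI: (43.9018, 52.0982)

Answer: (43.9018, 52.0982)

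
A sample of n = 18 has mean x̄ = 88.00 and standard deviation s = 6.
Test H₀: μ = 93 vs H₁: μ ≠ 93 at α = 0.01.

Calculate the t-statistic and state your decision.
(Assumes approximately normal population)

Answer: t = -3.5356, reject H₀

Derivation:
df = n - 1 = 17
SE = s/√n = 6/√18 = 1.4142
t = (x̄ - μ₀)/SE = (88.00 - 93)/1.4142 = -3.5356
Critical value: t_{0.005,17} = ±2.898
p-value ≈ 0.0025
Decision: reject H₀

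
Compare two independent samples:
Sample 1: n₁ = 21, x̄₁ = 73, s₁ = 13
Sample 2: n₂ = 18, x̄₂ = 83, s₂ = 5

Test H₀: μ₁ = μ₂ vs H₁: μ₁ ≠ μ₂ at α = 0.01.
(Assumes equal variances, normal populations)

Answer: t = -3.0700, reject H₀

Derivation:
Pooled variance: s²_p = [20×13² + 17×5²]/(37) = 102.8378
s_p = 10.1409
SE = s_p×√(1/n₁ + 1/n₂) = 10.1409×√(1/21 + 1/18) = 3.2573
t = (x̄₁ - x̄₂)/SE = (73 - 83)/3.2573 = -3.0700
df = 37, t-critical = ±2.715
Decision: reject H₀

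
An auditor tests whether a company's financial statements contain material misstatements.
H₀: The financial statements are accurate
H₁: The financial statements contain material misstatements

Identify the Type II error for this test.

Answer: Failing to detect material misstatements that are actually present

Derivation:
Type I error (α): Rejecting H₀ when H₀ is true
Type II error (β): Failing to reject H₀ when H₁ is true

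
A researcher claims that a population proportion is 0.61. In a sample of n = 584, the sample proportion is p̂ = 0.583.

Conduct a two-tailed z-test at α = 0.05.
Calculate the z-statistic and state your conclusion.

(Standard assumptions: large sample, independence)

Answer: z = -1.3378, fail to reject H₀

Derivation:
H₀: p = 0.61, H₁: p ≠ 0.61
Standard error: SE = √(p₀(1-p₀)/n) = √(0.61×0.39/584) = 0.020183
z-statistic: z = (p̂ - p₀)/SE = (0.583 - 0.61)/0.020183 = -1.3378
Critical value: z_0.025 = ±1.960
p-value = 0.1810
Decision: fail to reject H₀ at α = 0.05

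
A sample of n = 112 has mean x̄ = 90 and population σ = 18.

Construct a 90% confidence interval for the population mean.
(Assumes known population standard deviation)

Confidence level: 90%, α = 0.1
z_0.05 = 1.645
SE = σ/√n = 18/√112 = 1.7008
Margin of error = 1.645 × 1.7008 = 2.7978
CI: x̄ ± margin = 90 ± 2.7978
CI: (87.2022, 92.7978)

Answer: (87.2022, 92.7978)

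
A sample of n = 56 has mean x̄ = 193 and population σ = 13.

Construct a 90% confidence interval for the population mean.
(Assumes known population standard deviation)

Answer: (190.1423, 195.8577)

Derivation:
Confidence level: 90%, α = 0.1
z_0.05 = 1.645
SE = σ/√n = 13/√56 = 1.7372
Margin of error = 1.645 × 1.7372 = 2.8577
CI: x̄ ± margin = 193 ± 2.8577
CI: (190.1423, 195.8577)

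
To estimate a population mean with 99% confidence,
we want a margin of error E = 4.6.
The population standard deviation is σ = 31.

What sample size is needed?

z_0.005 = 2.576
n = (z×σ/E)² = (2.576×31/4.6)²
n = 301.3696
Round up: n = 302

Answer: n = 302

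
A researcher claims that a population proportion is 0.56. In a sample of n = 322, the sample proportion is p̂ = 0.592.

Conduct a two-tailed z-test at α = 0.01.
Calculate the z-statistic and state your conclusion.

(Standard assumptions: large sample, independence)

Answer: z = 1.1568, fail to reject H₀

Derivation:
H₀: p = 0.56, H₁: p ≠ 0.56
Standard error: SE = √(p₀(1-p₀)/n) = √(0.56×0.44/322) = 0.027663
z-statistic: z = (p̂ - p₀)/SE = (0.592 - 0.56)/0.027663 = 1.1568
Critical value: z_0.005 = ±2.576
p-value = 0.2474
Decision: fail to reject H₀ at α = 0.01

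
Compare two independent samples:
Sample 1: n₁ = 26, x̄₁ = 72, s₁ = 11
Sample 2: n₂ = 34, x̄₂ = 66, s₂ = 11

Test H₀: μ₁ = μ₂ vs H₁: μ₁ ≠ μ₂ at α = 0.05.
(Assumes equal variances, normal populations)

Pooled variance: s²_p = [25×11² + 33×11²]/(58) = 121.0000
s_p = 11.0000
SE = s_p×√(1/n₁ + 1/n₂) = 11.0000×√(1/26 + 1/34) = 2.8658
t = (x̄₁ - x̄₂)/SE = (72 - 66)/2.8658 = 2.0937
df = 58, t-critical = ±2.002
Decision: reject H₀

Answer: t = 2.0937, reject H₀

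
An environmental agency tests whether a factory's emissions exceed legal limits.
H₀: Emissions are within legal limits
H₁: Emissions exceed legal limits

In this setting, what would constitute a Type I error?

Answer: Citing a compliant factory for excess emissions

Derivation:
Type I error: rejecting H₀ when it is actually true (false positive).
Type II error: failing to reject H₀ when H₁ is actually true (false negative).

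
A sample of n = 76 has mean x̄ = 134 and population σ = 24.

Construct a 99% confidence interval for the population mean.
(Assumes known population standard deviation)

Confidence level: 99%, α = 0.01
z_0.005 = 2.576
SE = σ/√n = 24/√76 = 2.7530
Margin of error = 2.576 × 2.7530 = 7.0917
CI: x̄ ± margin = 134 ± 7.0917
CI: (126.9083, 141.0917)

Answer: (126.9083, 141.0917)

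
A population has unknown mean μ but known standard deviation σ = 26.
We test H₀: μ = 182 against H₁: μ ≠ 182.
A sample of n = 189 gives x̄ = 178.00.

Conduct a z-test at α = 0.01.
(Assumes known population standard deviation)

Answer: z = -2.1151, fail to reject H₀

Derivation:
Standard error: SE = σ/√n = 26/√189 = 1.8912
z-statistic: z = (x̄ - μ₀)/SE = (178.00 - 182)/1.8912 = -2.1151
Critical value: ±2.576
p-value = 0.0344
Decision: fail to reject H₀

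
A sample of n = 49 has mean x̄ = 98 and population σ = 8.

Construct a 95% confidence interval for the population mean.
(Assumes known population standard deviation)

Answer: (95.7599, 100.2401)

Derivation:
Confidence level: 95%, α = 0.05
z_0.025 = 1.960
SE = σ/√n = 8/√49 = 1.1429
Margin of error = 1.960 × 1.1429 = 2.2401
CI: x̄ ± margin = 98 ± 2.2401
CI: (95.7599, 100.2401)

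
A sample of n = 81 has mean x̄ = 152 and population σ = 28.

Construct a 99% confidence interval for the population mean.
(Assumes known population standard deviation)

Answer: (143.9858, 160.0142)

Derivation:
Confidence level: 99%, α = 0.01
z_0.005 = 2.576
SE = σ/√n = 28/√81 = 3.1111
Margin of error = 2.576 × 3.1111 = 8.0142
CI: x̄ ± margin = 152 ± 8.0142
CI: (143.9858, 160.0142)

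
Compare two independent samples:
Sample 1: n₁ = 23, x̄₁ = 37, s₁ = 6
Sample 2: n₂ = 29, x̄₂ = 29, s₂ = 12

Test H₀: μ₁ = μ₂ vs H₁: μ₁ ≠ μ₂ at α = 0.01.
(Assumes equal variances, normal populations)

Pooled variance: s²_p = [22×6² + 28×12²]/(50) = 96.4800
s_p = 9.8224
SE = s_p×√(1/n₁ + 1/n₂) = 9.8224×√(1/23 + 1/29) = 2.7426
t = (x̄₁ - x̄₂)/SE = (37 - 29)/2.7426 = 2.9169
df = 50, t-critical = ±2.678
Decision: reject H₀

Answer: t = 2.9169, reject H₀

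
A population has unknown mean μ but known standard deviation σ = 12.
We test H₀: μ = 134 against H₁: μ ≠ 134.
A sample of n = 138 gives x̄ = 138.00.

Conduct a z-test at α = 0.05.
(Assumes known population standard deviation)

Standard error: SE = σ/√n = 12/√138 = 1.0215
z-statistic: z = (x̄ - μ₀)/SE = (138.00 - 134)/1.0215 = 3.9158
Critical value: ±1.960
p-value = 0.0001
Decision: reject H₀

Answer: z = 3.9158, reject H₀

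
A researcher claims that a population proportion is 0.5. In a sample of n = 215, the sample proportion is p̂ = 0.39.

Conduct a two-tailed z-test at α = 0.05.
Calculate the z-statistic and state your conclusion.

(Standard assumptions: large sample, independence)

Answer: z = -3.2258, reject H₀

Derivation:
H₀: p = 0.5, H₁: p ≠ 0.5
Standard error: SE = √(p₀(1-p₀)/n) = √(0.5×0.5/215) = 0.034100
z-statistic: z = (p̂ - p₀)/SE = (0.39 - 0.5)/0.034100 = -3.2258
Critical value: z_0.025 = ±1.960
p-value = 0.0013
Decision: reject H₀ at α = 0.05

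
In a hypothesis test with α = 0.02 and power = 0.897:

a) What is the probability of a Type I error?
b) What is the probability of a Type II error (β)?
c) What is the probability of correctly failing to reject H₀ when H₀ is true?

a) Type I error probability = α = 0.02
b) Power = P(reject H₀ | H₁ true) = 1 - β = 0.897, so Type II error probability = β = 1 - Power = 0.103
c) P(fail to reject H₀ | H₀ true) = 1 - α = 0.98

Answer: a) 0.02, b) 0.103, c) 0.98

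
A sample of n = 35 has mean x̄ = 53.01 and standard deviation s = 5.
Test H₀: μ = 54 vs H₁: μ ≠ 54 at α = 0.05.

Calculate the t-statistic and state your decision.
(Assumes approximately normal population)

Answer: t = -1.1713, fail to reject H₀

Derivation:
df = n - 1 = 34
SE = s/√n = 5/√35 = 0.8452
t = (x̄ - μ₀)/SE = (53.01 - 54)/0.8452 = -1.1713
Critical value: t_{0.025,34} = ±2.032
p-value ≈ 0.2496
Decision: fail to reject H₀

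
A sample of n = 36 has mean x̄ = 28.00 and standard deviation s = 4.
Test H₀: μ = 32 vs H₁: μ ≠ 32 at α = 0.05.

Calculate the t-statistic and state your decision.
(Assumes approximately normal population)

Answer: t = -5.9997, reject H₀

Derivation:
df = n - 1 = 35
SE = s/√n = 4/√36 = 0.6667
t = (x̄ - μ₀)/SE = (28.00 - 32)/0.6667 = -5.9997
Critical value: t_{0.025,35} = ±2.030
p-value < 0.0001
Decision: reject H₀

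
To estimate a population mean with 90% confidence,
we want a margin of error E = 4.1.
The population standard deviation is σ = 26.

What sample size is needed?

z_0.05 = 1.645
n = (z×σ/E)² = (1.645×26/4.1)²
n = 108.8205
Round up: n = 109

Answer: n = 109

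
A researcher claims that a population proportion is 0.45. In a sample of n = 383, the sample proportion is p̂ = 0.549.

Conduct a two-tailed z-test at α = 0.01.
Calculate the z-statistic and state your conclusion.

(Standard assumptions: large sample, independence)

H₀: p = 0.45, H₁: p ≠ 0.45
Standard error: SE = √(p₀(1-p₀)/n) = √(0.45×0.55/383) = 0.025421
z-statistic: z = (p̂ - p₀)/SE = (0.549 - 0.45)/0.025421 = 3.8944
Critical value: z_0.005 = ±2.576
p-value = 0.0001
Decision: reject H₀ at α = 0.01

Answer: z = 3.8944, reject H₀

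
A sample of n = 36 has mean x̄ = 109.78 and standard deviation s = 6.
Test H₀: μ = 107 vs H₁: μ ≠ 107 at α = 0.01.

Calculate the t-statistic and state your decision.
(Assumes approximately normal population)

df = n - 1 = 35
SE = s/√n = 6/√36 = 1.0000
t = (x̄ - μ₀)/SE = (109.78 - 107)/1.0000 = 2.7800
Critical value: t_{0.005,35} = ±2.724
p-value ≈ 0.0087
Decision: reject H₀

Answer: t = 2.7800, reject H₀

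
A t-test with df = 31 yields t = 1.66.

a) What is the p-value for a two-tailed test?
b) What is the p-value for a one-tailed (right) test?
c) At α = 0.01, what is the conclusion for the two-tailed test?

Using t-distribution with df = 31:
a) Two-tailed: p = 2×P(T > 1.66) = 0.1070
b) One-tailed: p = P(T > 1.66) = 0.0535
c) 0.1070 ≥ 0.01, fail to reject H₀

Answer: a) 0.1070, b) 0.0535, c) fail to reject H₀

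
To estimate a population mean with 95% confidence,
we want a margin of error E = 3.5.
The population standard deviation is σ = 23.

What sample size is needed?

z_0.025 = 1.960
n = (z×σ/E)² = (1.960×23/3.5)²
n = 165.8944
Round up: n = 166

Answer: n = 166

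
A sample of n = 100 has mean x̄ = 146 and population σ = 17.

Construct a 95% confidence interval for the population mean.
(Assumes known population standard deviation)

Answer: (142.6680, 149.3320)

Derivation:
Confidence level: 95%, α = 0.05
z_0.025 = 1.960
SE = σ/√n = 17/√100 = 1.7000
Margin of error = 1.960 × 1.7000 = 3.3320
CI: x̄ ± margin = 146 ± 3.3320
CI: (142.6680, 149.3320)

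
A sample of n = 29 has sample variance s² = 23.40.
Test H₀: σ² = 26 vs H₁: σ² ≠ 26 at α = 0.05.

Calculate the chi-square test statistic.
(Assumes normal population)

Answer: χ² = 25.2000, fail to reject H₀

Derivation:
df = n - 1 = 28
χ² = (n-1)s²/σ₀² = 28×23.40/26 = 25.2000
Critical values: χ²_{0.975,28} = 15.308, χ²_{0.025,28} = 44.461
Rejection region: χ² < 15.308 or χ² > 44.461
Decision: fail to reject H₀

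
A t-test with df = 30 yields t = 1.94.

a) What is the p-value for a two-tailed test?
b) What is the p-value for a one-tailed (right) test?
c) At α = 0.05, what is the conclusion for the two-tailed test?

Using t-distribution with df = 30:
a) Two-tailed: p = 2×P(T > 1.94) = 0.0618
b) One-tailed: p = P(T > 1.94) = 0.0309
c) 0.0618 ≥ 0.05, fail to reject H₀

Answer: a) 0.0618, b) 0.0309, c) fail to reject H₀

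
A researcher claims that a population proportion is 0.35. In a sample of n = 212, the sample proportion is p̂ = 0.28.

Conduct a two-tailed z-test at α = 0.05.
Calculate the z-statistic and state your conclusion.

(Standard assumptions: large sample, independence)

H₀: p = 0.35, H₁: p ≠ 0.35
Standard error: SE = √(p₀(1-p₀)/n) = √(0.35×0.65/212) = 0.032758
z-statistic: z = (p̂ - p₀)/SE = (0.28 - 0.35)/0.032758 = -2.1369
Critical value: z_0.025 = ±1.960
p-value = 0.0326
Decision: reject H₀ at α = 0.05

Answer: z = -2.1369, reject H₀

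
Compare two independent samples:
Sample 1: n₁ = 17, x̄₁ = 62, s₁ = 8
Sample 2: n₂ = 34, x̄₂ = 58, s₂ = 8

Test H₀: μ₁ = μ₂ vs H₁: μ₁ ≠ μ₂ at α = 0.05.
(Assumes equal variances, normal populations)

Answer: t = 1.6832, fail to reject H₀

Derivation:
Pooled variance: s²_p = [16×8² + 33×8²]/(49) = 64.0000
s_p = 8.0000
SE = s_p×√(1/n₁ + 1/n₂) = 8.0000×√(1/17 + 1/34) = 2.3764
t = (x̄₁ - x̄₂)/SE = (62 - 58)/2.3764 = 1.6832
df = 49, t-critical = ±2.010
Decision: fail to reject H₀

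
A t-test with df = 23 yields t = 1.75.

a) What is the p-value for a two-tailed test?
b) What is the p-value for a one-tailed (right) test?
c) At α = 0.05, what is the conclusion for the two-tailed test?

Answer: a) 0.0934, b) 0.0467, c) fail to reject H₀

Derivation:
Using t-distribution with df = 23:
a) Two-tailed: p = 2×P(T > 1.75) = 0.0934
b) One-tailed: p = P(T > 1.75) = 0.0467
c) 0.0934 ≥ 0.05, fail to reject H₀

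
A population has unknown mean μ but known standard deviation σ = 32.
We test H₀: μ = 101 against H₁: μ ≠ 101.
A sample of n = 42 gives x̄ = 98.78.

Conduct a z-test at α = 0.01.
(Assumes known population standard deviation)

Answer: z = -0.4496, fail to reject H₀

Derivation:
Standard error: SE = σ/√n = 32/√42 = 4.9377
z-statistic: z = (x̄ - μ₀)/SE = (98.78 - 101)/4.9377 = -0.4496
Critical value: ±2.576
p-value = 0.6530
Decision: fail to reject H₀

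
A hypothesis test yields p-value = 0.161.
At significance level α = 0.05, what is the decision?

Compare p-value to α:
0.161 ≥ 0.05
Decision: fail to reject H₀

Answer: fail to reject H₀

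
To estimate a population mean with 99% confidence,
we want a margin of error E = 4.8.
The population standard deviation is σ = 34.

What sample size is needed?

Answer: n = 333

Derivation:
z_0.005 = 2.576
n = (z×σ/E)² = (2.576×34/4.8)²
n = 332.9408
Round up: n = 333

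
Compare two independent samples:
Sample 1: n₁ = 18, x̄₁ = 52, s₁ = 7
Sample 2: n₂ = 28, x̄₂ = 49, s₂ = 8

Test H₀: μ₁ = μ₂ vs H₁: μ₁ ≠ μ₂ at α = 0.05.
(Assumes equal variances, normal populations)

Pooled variance: s²_p = [17×7² + 27×8²]/(44) = 58.2045
s_p = 7.6292
SE = s_p×√(1/n₁ + 1/n₂) = 7.6292×√(1/18 + 1/28) = 2.3048
t = (x̄₁ - x̄₂)/SE = (52 - 49)/2.3048 = 1.3016
df = 44, t-critical = ±2.015
Decision: fail to reject H₀

Answer: t = 1.3016, fail to reject H₀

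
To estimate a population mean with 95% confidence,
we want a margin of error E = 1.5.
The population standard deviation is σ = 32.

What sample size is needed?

z_0.025 = 1.960
n = (z×σ/E)² = (1.960×32/1.5)²
n = 1748.3548
Round up: n = 1749

Answer: n = 1749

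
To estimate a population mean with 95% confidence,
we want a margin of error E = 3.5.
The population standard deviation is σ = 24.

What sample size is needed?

Answer: n = 181

Derivation:
z_0.025 = 1.960
n = (z×σ/E)² = (1.960×24/3.5)²
n = 180.6336
Round up: n = 181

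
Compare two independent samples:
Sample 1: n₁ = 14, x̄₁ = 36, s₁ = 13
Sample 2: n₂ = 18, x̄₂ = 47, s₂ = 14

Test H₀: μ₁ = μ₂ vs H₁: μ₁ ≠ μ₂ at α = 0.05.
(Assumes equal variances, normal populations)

Pooled variance: s²_p = [13×13² + 17×14²]/(30) = 184.3000
s_p = 13.5757
SE = s_p×√(1/n₁ + 1/n₂) = 13.5757×√(1/14 + 1/18) = 4.8377
t = (x̄₁ - x̄₂)/SE = (36 - 47)/4.8377 = -2.2738
df = 30, t-critical = ±2.042
Decision: reject H₀

Answer: t = -2.2738, reject H₀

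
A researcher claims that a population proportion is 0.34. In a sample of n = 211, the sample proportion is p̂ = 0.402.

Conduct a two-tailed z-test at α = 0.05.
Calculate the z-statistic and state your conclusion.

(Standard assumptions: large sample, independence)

H₀: p = 0.34, H₁: p ≠ 0.34
Standard error: SE = √(p₀(1-p₀)/n) = √(0.34×0.66/211) = 0.032611
z-statistic: z = (p̂ - p₀)/SE = (0.402 - 0.34)/0.032611 = 1.9012
Critical value: z_0.025 = ±1.960
p-value = 0.0573
Decision: fail to reject H₀ at α = 0.05

Answer: z = 1.9012, fail to reject H₀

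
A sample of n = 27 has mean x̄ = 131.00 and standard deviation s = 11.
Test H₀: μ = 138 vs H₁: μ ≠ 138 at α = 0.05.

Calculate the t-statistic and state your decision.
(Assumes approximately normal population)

Answer: t = -3.3066, reject H₀

Derivation:
df = n - 1 = 26
SE = s/√n = 11/√27 = 2.1170
t = (x̄ - μ₀)/SE = (131.00 - 138)/2.1170 = -3.3066
Critical value: t_{0.025,26} = ±2.056
p-value ≈ 0.0028
Decision: reject H₀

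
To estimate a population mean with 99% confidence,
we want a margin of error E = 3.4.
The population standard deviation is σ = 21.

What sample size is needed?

Answer: n = 254

Derivation:
z_0.005 = 2.576
n = (z×σ/E)² = (2.576×21/3.4)²
n = 253.1468
Round up: n = 254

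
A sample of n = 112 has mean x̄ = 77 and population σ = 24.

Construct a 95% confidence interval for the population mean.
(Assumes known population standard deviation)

Confidence level: 95%, α = 0.05
z_0.025 = 1.960
SE = σ/√n = 24/√112 = 2.2678
Margin of error = 1.960 × 2.2678 = 4.4449
CI: x̄ ± margin = 77 ± 4.4449
CI: (72.5551, 81.4449)

Answer: (72.5551, 81.4449)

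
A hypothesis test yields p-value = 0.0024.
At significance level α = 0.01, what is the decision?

Compare p-value to α:
0.0024 < 0.01
Decision: reject H₀

Answer: reject H₀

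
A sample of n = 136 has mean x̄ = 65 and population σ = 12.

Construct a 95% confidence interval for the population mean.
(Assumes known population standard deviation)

Confidence level: 95%, α = 0.05
z_0.025 = 1.960
SE = σ/√n = 12/√136 = 1.0290
Margin of error = 1.960 × 1.0290 = 2.0168
CI: x̄ ± margin = 65 ± 2.0168
CI: (62.9832, 67.0168)

Answer: (62.9832, 67.0168)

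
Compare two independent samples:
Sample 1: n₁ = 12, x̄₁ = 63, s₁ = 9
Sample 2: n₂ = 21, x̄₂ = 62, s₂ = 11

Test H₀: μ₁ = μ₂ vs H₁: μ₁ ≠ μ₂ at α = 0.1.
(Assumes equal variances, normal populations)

Pooled variance: s²_p = [11×9² + 20×11²]/(31) = 106.8065
s_p = 10.3347
SE = s_p×√(1/n₁ + 1/n₂) = 10.3347×√(1/12 + 1/21) = 3.7399
t = (x̄₁ - x̄₂)/SE = (63 - 62)/3.7399 = 0.2674
df = 31, t-critical = ±1.696
Decision: fail to reject H₀

Answer: t = 0.2674, fail to reject H₀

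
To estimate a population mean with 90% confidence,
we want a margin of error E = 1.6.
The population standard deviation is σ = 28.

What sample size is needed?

z_0.05 = 1.645
n = (z×σ/E)² = (1.645×28/1.6)²
n = 828.7202
Round up: n = 829

Answer: n = 829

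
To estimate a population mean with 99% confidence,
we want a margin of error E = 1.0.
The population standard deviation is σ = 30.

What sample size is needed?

z_0.005 = 2.576
n = (z×σ/E)² = (2.576×30/1.0)²
n = 5972.1984
Round up: n = 5973

Answer: n = 5973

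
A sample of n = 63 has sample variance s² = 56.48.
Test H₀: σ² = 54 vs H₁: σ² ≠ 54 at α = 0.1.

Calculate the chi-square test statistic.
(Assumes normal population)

Answer: χ² = 64.8474, fail to reject H₀

Derivation:
df = n - 1 = 62
χ² = (n-1)s²/σ₀² = 62×56.48/54 = 64.8474
Critical values: χ²_{0.95,62} = 44.889, χ²_{0.05,62} = 81.381
Rejection region: χ² < 44.889 or χ² > 81.381
Decision: fail to reject H₀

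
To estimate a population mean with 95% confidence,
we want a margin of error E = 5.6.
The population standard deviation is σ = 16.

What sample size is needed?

Answer: n = 32

Derivation:
z_0.025 = 1.960
n = (z×σ/E)² = (1.960×16/5.6)²
n = 31.3600
Round up: n = 32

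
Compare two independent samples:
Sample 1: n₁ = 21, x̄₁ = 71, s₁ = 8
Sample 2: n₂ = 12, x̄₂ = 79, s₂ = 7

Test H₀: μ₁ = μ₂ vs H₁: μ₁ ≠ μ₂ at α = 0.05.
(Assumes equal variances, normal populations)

Answer: t = -2.8860, reject H₀

Derivation:
Pooled variance: s²_p = [20×8² + 11×7²]/(31) = 58.6774
s_p = 7.6601
SE = s_p×√(1/n₁ + 1/n₂) = 7.6601×√(1/21 + 1/12) = 2.7720
t = (x̄₁ - x̄₂)/SE = (71 - 79)/2.7720 = -2.8860
df = 31, t-critical = ±2.040
Decision: reject H₀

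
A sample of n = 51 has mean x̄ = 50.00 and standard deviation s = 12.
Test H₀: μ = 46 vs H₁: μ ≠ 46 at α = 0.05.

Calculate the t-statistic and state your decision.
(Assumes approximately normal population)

Answer: t = 2.3805, reject H₀

Derivation:
df = n - 1 = 50
SE = s/√n = 12/√51 = 1.6803
t = (x̄ - μ₀)/SE = (50.00 - 46)/1.6803 = 2.3805
Critical value: t_{0.025,50} = ±2.009
p-value ≈ 0.0211
Decision: reject H₀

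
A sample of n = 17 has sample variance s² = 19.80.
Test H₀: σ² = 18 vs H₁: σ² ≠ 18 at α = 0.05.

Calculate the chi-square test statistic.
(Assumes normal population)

Answer: χ² = 17.6000, fail to reject H₀

Derivation:
df = n - 1 = 16
χ² = (n-1)s²/σ₀² = 16×19.80/18 = 17.6000
Critical values: χ²_{0.975,16} = 6.908, χ²_{0.025,16} = 28.845
Rejection region: χ² < 6.908 or χ² > 28.845
Decision: fail to reject H₀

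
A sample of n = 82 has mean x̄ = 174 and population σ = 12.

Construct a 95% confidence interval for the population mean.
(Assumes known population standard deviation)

Confidence level: 95%, α = 0.05
z_0.025 = 1.960
SE = σ/√n = 12/√82 = 1.3252
Margin of error = 1.960 × 1.3252 = 2.5974
CI: x̄ ± margin = 174 ± 2.5974
CI: (171.4026, 176.5974)

Answer: (171.4026, 176.5974)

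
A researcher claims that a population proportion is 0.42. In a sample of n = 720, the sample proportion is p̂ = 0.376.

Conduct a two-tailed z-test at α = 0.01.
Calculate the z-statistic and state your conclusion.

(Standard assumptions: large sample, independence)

H₀: p = 0.42, H₁: p ≠ 0.42
Standard error: SE = √(p₀(1-p₀)/n) = √(0.42×0.58/720) = 0.018394
z-statistic: z = (p̂ - p₀)/SE = (0.376 - 0.42)/0.018394 = -2.3921
Critical value: z_0.005 = ±2.576
p-value = 0.0168
Decision: fail to reject H₀ at α = 0.01

Answer: z = -2.3921, fail to reject H₀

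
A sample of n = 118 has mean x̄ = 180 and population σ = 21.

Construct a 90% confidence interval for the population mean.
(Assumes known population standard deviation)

Confidence level: 90%, α = 0.1
z_0.05 = 1.645
SE = σ/√n = 21/√118 = 1.9332
Margin of error = 1.645 × 1.9332 = 3.1801
CI: x̄ ± margin = 180 ± 3.1801
CI: (176.8199, 183.1801)

Answer: (176.8199, 183.1801)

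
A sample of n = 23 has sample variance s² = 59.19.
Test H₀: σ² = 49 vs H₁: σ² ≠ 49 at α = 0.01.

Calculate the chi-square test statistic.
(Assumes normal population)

df = n - 1 = 22
χ² = (n-1)s²/σ₀² = 22×59.19/49 = 26.5751
Critical values: χ²_{0.995,22} = 8.643, χ²_{0.005,22} = 42.796
Rejection region: χ² < 8.643 or χ² > 42.796
Decision: fail to reject H₀

Answer: χ² = 26.5751, fail to reject H₀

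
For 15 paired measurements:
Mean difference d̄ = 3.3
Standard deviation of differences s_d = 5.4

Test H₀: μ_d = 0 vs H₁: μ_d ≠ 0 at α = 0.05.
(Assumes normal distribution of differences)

Answer: t = 2.3668, reject H₀

Derivation:
df = n - 1 = 14
SE = s_d/√n = 5.4/√15 = 1.3943
t = d̄/SE = 3.3/1.3943 = 2.3668
Critical value: t_{0.025,14} = ±2.145
p-value ≈ 0.0329
Decision: reject H₀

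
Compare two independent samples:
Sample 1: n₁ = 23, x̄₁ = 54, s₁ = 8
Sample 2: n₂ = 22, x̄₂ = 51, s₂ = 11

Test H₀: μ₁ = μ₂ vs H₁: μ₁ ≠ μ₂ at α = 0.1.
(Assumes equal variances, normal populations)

Pooled variance: s²_p = [22×8² + 21×11²]/(43) = 91.8372
s_p = 9.5832
SE = s_p×√(1/n₁ + 1/n₂) = 9.5832×√(1/23 + 1/22) = 2.8579
t = (x̄₁ - x̄₂)/SE = (54 - 51)/2.8579 = 1.0497
df = 43, t-critical = ±1.681
Decision: fail to reject H₀

Answer: t = 1.0497, fail to reject H₀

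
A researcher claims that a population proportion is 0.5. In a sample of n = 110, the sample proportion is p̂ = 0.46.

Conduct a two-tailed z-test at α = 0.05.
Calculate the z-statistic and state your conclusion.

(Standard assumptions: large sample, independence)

H₀: p = 0.5, H₁: p ≠ 0.5
Standard error: SE = √(p₀(1-p₀)/n) = √(0.5×0.5/110) = 0.047673
z-statistic: z = (p̂ - p₀)/SE = (0.46 - 0.5)/0.047673 = -0.8390
Critical value: z_0.025 = ±1.960
p-value = 0.4015
Decision: fail to reject H₀ at α = 0.05

Answer: z = -0.8390, fail to reject H₀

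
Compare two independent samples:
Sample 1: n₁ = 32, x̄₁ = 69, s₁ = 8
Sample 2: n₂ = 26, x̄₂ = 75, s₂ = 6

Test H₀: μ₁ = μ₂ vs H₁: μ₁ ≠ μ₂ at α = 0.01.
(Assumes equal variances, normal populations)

Answer: t = -3.1666, reject H₀

Derivation:
Pooled variance: s²_p = [31×8² + 25×6²]/(56) = 51.5000
s_p = 7.1764
SE = s_p×√(1/n₁ + 1/n₂) = 7.1764×√(1/32 + 1/26) = 1.8948
t = (x̄₁ - x̄₂)/SE = (69 - 75)/1.8948 = -3.1666
df = 56, t-critical = ±2.667
Decision: reject H₀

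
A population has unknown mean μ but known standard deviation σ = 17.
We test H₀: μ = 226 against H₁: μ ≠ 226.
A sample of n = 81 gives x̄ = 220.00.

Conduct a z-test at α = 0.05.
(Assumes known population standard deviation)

Answer: z = -3.1765, reject H₀

Derivation:
Standard error: SE = σ/√n = 17/√81 = 1.8889
z-statistic: z = (x̄ - μ₀)/SE = (220.00 - 226)/1.8889 = -3.1765
Critical value: ±1.960
p-value = 0.0015
Decision: reject H₀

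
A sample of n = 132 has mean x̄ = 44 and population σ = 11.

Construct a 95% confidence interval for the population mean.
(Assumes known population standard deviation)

Confidence level: 95%, α = 0.05
z_0.025 = 1.960
SE = σ/√n = 11/√132 = 0.9574
Margin of error = 1.960 × 0.9574 = 1.8765
CI: x̄ ± margin = 44 ± 1.8765
CI: (42.1235, 45.8765)

Answer: (42.1235, 45.8765)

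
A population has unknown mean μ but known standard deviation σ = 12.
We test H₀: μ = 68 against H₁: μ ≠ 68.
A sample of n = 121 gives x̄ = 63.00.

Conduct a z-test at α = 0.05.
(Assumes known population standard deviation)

Standard error: SE = σ/√n = 12/√121 = 1.0909
z-statistic: z = (x̄ - μ₀)/SE = (63.00 - 68)/1.0909 = -4.5834
Critical value: ±1.960
p-value < 0.0001
Decision: reject H₀

Answer: z = -4.5834, reject H₀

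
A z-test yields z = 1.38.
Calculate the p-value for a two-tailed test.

For z = 1.38:
p = 2×P(Z > |1.38|) = 2×(1 - Φ(1.38)) = 0.1676

Answer: p-value ≈ 0.1676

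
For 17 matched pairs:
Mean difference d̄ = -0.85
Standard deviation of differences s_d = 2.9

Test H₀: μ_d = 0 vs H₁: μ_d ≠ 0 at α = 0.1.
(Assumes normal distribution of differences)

df = n - 1 = 16
SE = s_d/√n = 2.9/√17 = 0.7034
t = d̄/SE = -0.85/0.7034 = -1.2084
Critical value: t_{0.05,16} = ±1.746
p-value ≈ 0.2445
Decision: fail to reject H₀

Answer: t = -1.2084, fail to reject H₀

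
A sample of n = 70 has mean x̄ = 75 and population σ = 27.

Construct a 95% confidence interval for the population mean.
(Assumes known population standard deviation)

Answer: (68.6749, 81.3251)

Derivation:
Confidence level: 95%, α = 0.05
z_0.025 = 1.960
SE = σ/√n = 27/√70 = 3.2271
Margin of error = 1.960 × 3.2271 = 6.3251
CI: x̄ ± margin = 75 ± 6.3251
CI: (68.6749, 81.3251)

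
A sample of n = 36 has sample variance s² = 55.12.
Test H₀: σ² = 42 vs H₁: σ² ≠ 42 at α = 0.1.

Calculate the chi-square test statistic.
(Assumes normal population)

df = n - 1 = 35
χ² = (n-1)s²/σ₀² = 35×55.12/42 = 45.9333
Critical values: χ²_{0.95,35} = 22.465, χ²_{0.05,35} = 49.802
Rejection region: χ² < 22.465 or χ² > 49.802
Decision: fail to reject H₀

Answer: χ² = 45.9333, fail to reject H₀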